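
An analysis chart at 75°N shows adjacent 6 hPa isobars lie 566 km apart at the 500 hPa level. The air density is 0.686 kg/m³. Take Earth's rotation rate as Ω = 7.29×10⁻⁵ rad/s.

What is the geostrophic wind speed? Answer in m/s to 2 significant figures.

11 m/s

Coriolis parameter at 75°N:
f = 2Ω sin φ = 2 × 7.29×10⁻⁵ × sin 75° = 1.41×10⁻⁴ s⁻¹
Pressure gradient: |∂P/∂n| = 600 Pa / 566000 m = 1.06×10⁻³ Pa/m
Geostrophic balance (pressure-gradient force = Coriolis force):
V_g = (1/(fρ)) |∂P/∂n| = 1.06×10⁻³ / (1.41×10⁻⁴ × 0.686) = 11.0 m/s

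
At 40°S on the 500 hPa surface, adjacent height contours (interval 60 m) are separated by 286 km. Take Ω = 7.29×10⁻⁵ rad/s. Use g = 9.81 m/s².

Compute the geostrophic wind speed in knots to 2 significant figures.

43 knots

Coriolis parameter at 40°S:
f = 2Ω sin φ = 2 × 7.29×10⁻⁵ × sin 40° = 9.37×10⁻⁵ s⁻¹
Height gradient: |∂Z/∂n| = 60 m / 286000 m = 2.10×10⁻⁴
On a pressure surface, geostrophic balance gives V_g = (g/f)|∂Z/∂n|:
V_g = 9.81 × 2.10×10⁻⁴ / 9.37×10⁻⁵ = 22.0 m/s
Converting: 22.0 m/s × 1.944 = 43 knots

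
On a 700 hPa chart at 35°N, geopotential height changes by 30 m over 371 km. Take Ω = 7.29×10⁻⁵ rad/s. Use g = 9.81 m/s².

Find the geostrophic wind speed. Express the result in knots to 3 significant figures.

18.4 knots

Coriolis parameter at 35°N:
f = 2Ω sin φ = 2 × 7.29×10⁻⁵ × sin 35° = 8.36×10⁻⁵ s⁻¹
Height gradient: |∂Z/∂n| = 30 m / 371000 m = 8.09×10⁻⁵
On a pressure surface, geostrophic balance gives V_g = (g/f)|∂Z/∂n|:
V_g = 9.81 × 8.09×10⁻⁵ / 8.36×10⁻⁵ = 9.49 m/s
Converting: 9.49 m/s × 1.944 = 18.4 knots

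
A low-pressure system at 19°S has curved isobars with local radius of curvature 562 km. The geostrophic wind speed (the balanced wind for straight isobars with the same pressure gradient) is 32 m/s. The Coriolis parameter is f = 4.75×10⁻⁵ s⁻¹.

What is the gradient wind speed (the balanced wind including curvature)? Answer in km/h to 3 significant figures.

Around a low, centrifugal force acts outward with Coriolis, so pressure-gradient force balances both:
(1/ρ)|∂P/∂n| = fV + V²/R  →  V² + fR·V − fR·V_g = 0
With fR = 4.75×10⁻⁵ × 562×10³ m = 26.7 m/s:
V = [−fR + √((fR)² + 4 fR V_g)]/2 = [−26.7 + √(26.7² + 4×26.7×32)]/2 = 18.8 m/s
Subgeostrophic (V < V_g = 32 m/s), as expected around a low.
Converting: 18.8 m/s × 3.6 = 67.6 km/h

67.6 km/h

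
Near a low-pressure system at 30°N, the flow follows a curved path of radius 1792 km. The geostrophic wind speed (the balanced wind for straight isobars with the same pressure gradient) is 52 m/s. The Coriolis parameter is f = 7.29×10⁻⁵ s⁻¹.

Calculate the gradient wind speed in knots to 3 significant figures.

Around a low, centrifugal force acts outward with Coriolis, so pressure-gradient force balances both:
(1/ρ)|∂P/∂n| = fV + V²/R  →  V² + fR·V − fR·V_g = 0
With fR = 7.29×10⁻⁵ × 1792×10³ m = 131 m/s:
V = [−fR + √((fR)² + 4 fR V_g)]/2 = [−131 + √(131² + 4×131×52)]/2 = 39.8 m/s
Subgeostrophic (V < V_g = 52 m/s), as expected around a low.
Converting: 39.8 m/s × 1.944 = 77.5 knots

77.5 knots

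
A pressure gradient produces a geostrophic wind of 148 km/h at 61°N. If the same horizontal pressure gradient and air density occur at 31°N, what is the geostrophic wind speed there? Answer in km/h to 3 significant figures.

With the same pressure gradient and density, V_g ∝ 1/f ∝ 1/sin φ.
V₂ = V₁ · sin φ₁ / sin φ₂ = 148 × sin 61° / sin 31°
V₂ = 148 × 0.8746/0.5150 = 251 km/h

251 km/h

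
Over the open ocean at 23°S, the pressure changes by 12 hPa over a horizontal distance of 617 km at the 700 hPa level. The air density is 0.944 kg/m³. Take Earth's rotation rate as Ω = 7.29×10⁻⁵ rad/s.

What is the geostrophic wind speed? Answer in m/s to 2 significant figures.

36 m/s

Coriolis parameter at 23°S:
f = 2Ω sin φ = 2 × 7.29×10⁻⁵ × sin 23° = 5.70×10⁻⁵ s⁻¹
Pressure gradient: |∂P/∂n| = 1200 Pa / 617000 m = 1.94×10⁻³ Pa/m
Geostrophic balance (pressure-gradient force = Coriolis force):
V_g = (1/(fρ)) |∂P/∂n| = 1.94×10⁻³ / (5.70×10⁻⁵ × 0.944) = 36.2 m/s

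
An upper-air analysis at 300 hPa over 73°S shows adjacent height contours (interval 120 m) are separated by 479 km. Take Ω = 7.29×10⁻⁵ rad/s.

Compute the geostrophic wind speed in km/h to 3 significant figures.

Coriolis parameter at 73°S:
f = 2Ω sin φ = 2 × 7.29×10⁻⁵ × sin 73° = 1.39×10⁻⁴ s⁻¹
Height gradient: |∂Z/∂n| = 120 m / 479000 m = 2.51×10⁻⁴
On a pressure surface, geostrophic balance gives V_g = (g/f)|∂Z/∂n|:
V_g = 9.81 × 2.51×10⁻⁴ / 1.39×10⁻⁴ = 17.6 m/s
Converting: 17.6 m/s × 3.6 = 63.5 km/h

63.5 km/h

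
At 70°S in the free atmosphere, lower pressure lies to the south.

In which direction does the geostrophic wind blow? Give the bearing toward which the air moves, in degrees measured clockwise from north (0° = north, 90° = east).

The pressure-gradient force points toward the south (bearing 180°).
Geostrophic balance: in the Southern Hemisphere the Coriolis force deflects motion to the left, so the geostrophic wind blows 90° to the left of the pressure-gradient force (low pressure on the right).
Rotating 180° by 90° counterclockwise gives 090° — the wind blows toward the east.

090°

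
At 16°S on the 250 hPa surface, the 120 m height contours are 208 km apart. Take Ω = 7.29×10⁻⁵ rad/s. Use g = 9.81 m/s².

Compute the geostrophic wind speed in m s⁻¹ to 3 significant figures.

141 m s⁻¹

Coriolis parameter at 16°S:
f = 2Ω sin φ = 2 × 7.29×10⁻⁵ × sin 16° = 4.02×10⁻⁵ s⁻¹
Height gradient: |∂Z/∂n| = 120 m / 208000 m = 5.77×10⁻⁴
On a pressure surface, geostrophic balance gives V_g = (g/f)|∂Z/∂n|:
V_g = 9.81 × 5.77×10⁻⁴ / 4.02×10⁻⁵ = 141 m/s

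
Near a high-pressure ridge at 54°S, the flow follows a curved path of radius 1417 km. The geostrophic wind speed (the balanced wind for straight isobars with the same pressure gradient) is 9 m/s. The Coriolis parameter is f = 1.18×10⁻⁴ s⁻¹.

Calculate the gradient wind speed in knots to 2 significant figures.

19 knots

Around a high, pressure-gradient force acts outward with centrifugal, so Coriolis balances both:
fV = (1/ρ)|∂P/∂n| + V²/R  →  V² − fR·V + fR·V_g = 0
With fR = 1.18×10⁻⁴ × 1417×10³ m = 167 m/s:
V = [fR − √((fR)² − 4 fR V_g)]/2 = [167 − √(167² − 4×167×9)]/2 = 9.54 m/s
Supergeostrophic (V > V_g = 9 m/s), as expected around a high.
Converting: 9.54 m/s × 1.944 = 19 knots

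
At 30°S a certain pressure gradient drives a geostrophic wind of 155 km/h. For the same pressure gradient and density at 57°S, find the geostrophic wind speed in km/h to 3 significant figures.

92.4 km/h

With the same pressure gradient and density, V_g ∝ 1/f ∝ 1/sin φ.
V₂ = V₁ · sin φ₁ / sin φ₂ = 155 × sin 30° / sin 57°
V₂ = 155 × 0.5000/0.8387 = 92.4 km/h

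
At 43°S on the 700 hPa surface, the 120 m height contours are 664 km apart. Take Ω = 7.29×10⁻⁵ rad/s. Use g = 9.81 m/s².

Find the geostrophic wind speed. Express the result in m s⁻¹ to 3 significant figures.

17.8 m s⁻¹

Coriolis parameter at 43°S:
f = 2Ω sin φ = 2 × 7.29×10⁻⁵ × sin 43° = 9.94×10⁻⁵ s⁻¹
Height gradient: |∂Z/∂n| = 120 m / 664000 m = 1.81×10⁻⁴
On a pressure surface, geostrophic balance gives V_g = (g/f)|∂Z/∂n|:
V_g = 9.81 × 1.81×10⁻⁴ / 9.94×10⁻⁵ = 17.8 m/s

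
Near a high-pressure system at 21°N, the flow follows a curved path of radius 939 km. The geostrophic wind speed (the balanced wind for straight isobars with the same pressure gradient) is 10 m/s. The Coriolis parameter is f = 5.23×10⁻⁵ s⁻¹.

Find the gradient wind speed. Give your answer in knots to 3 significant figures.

Around a high, pressure-gradient force acts outward with centrifugal, so Coriolis balances both:
fV = (1/ρ)|∂P/∂n| + V²/R  →  V² − fR·V + fR·V_g = 0
With fR = 5.23×10⁻⁵ × 939×10³ m = 49.1 m/s:
V = [fR − √((fR)² − 4 fR V_g)]/2 = [49.1 − √(49.1² − 4×49.1×10)]/2 = 14 m/s
Supergeostrophic (V > V_g = 10 m/s), as expected around a high.
Converting: 14 m/s × 1.944 = 27.2 knots

27.2 knots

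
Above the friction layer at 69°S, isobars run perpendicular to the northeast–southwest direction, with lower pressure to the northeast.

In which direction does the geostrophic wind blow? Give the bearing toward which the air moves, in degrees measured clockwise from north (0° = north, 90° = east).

The pressure-gradient force points toward the northeast (bearing 045°).
Geostrophic balance: in the Southern Hemisphere the Coriolis force deflects motion to the left, so the geostrophic wind blows 90° to the left of the pressure-gradient force (low pressure on the right).
Rotating 045° by 90° counterclockwise gives 315° — the wind blows toward the northwest.

315°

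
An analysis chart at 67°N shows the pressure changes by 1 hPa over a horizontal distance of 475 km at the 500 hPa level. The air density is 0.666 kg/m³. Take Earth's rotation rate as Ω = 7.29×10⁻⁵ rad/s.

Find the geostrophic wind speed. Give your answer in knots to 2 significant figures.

Coriolis parameter at 67°N:
f = 2Ω sin φ = 2 × 7.29×10⁻⁵ × sin 67° = 1.34×10⁻⁴ s⁻¹
Pressure gradient: |∂P/∂n| = 100 Pa / 475000 m = 2.11×10⁻⁴ Pa/m
Geostrophic balance (pressure-gradient force = Coriolis force):
V_g = (1/(fρ)) |∂P/∂n| = 2.11×10⁻⁴ / (1.34×10⁻⁴ × 0.666) = 2.36 m/s
Converting: 2.36 m/s × 1.944 = 4.6 knots

4.6 knots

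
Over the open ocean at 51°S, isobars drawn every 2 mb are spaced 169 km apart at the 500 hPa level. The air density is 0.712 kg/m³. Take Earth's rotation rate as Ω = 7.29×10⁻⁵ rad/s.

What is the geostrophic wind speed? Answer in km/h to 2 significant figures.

Coriolis parameter at 51°S:
f = 2Ω sin φ = 2 × 7.29×10⁻⁵ × sin 51° = 1.13×10⁻⁴ s⁻¹
Pressure gradient: |∂P/∂n| = 200 Pa / 169000 m = 1.18×10⁻³ Pa/m
Geostrophic balance (pressure-gradient force = Coriolis force):
V_g = (1/(fρ)) |∂P/∂n| = 1.18×10⁻³ / (1.13×10⁻⁴ × 0.712) = 14.7 m/s
Converting: 14.7 m/s × 3.6 = 53 km/h

53 km/h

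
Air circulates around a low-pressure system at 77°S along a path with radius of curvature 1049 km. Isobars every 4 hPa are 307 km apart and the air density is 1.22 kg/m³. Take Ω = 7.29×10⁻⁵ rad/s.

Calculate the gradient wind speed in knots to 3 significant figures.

13.9 knots

Coriolis parameter at 77°S:
f = 2Ω sin φ = 2 × 7.29×10⁻⁵ × sin 77° = 1.42×10⁻⁴ s⁻¹
Pressure gradient: |∂P/∂n| = 400 Pa / 307000 m = 1.30×10⁻³ Pa/m
Geostrophic speed: V_g = |∂P/∂n|/(fρ) = 1.30×10⁻³/(1.42×10⁻⁴ × 1.22) = 7.52 m/s
Around a low, centrifugal force acts outward with Coriolis, so pressure-gradient force balances both:
(1/ρ)|∂P/∂n| = fV + V²/R  →  V² + fR·V − fR·V_g = 0
With fR = 1.42×10⁻⁴ × 1049×10³ m = 149 m/s:
V = [−fR + √((fR)² + 4 fR V_g)]/2 = [−149 + √(149² + 4×149×7.52)]/2 = 7.17 m/s
Subgeostrophic (V < V_g = 7.52 m/s), as expected around a low.
Converting: 7.17 m/s × 1.944 = 13.9 knots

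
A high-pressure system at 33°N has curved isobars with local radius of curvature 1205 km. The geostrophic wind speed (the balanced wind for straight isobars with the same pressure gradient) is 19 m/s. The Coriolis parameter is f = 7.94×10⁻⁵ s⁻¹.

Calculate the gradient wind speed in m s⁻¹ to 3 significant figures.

Around a high, pressure-gradient force acts outward with centrifugal, so Coriolis balances both:
fV = (1/ρ)|∂P/∂n| + V²/R  →  V² − fR·V + fR·V_g = 0
With fR = 7.94×10⁻⁵ × 1205×10³ m = 95.7 m/s:
V = [fR − √((fR)² − 4 fR V_g)]/2 = [95.7 − √(95.7² − 4×95.7×19)]/2 = 26.1 m/s
Supergeostrophic (V > V_g = 19 m/s), as expected around a high.

26.1 m s⁻¹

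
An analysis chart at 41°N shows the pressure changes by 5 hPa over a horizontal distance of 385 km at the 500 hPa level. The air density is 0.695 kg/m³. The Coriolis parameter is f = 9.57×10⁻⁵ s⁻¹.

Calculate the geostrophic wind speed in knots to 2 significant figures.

Pressure gradient: |∂P/∂n| = 500 Pa / 385000 m = 1.30×10⁻³ Pa/m
Geostrophic balance (pressure-gradient force = Coriolis force):
V_g = (1/(fρ)) |∂P/∂n| = 1.30×10⁻³ / (9.57×10⁻⁵ × 0.695) = 19.5 m/s
Converting: 19.5 m/s × 1.944 = 38 knots

38 knots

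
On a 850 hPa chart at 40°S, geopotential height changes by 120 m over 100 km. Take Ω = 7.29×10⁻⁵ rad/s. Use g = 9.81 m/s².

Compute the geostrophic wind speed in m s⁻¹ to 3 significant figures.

126 m s⁻¹

Coriolis parameter at 40°S:
f = 2Ω sin φ = 2 × 7.29×10⁻⁵ × sin 40° = 9.37×10⁻⁵ s⁻¹
Height gradient: |∂Z/∂n| = 120 m / 100000 m = 1.20×10⁻³
On a pressure surface, geostrophic balance gives V_g = (g/f)|∂Z/∂n|:
V_g = 9.81 × 1.20×10⁻³ / 9.37×10⁻⁵ = 126 m/s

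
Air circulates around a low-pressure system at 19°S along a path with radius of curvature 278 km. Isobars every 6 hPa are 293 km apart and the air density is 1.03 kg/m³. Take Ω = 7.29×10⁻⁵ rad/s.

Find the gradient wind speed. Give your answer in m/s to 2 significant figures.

18 m/s

Coriolis parameter at 19°S:
f = 2Ω sin φ = 2 × 7.29×10⁻⁵ × sin 19° = 4.75×10⁻⁵ s⁻¹
Pressure gradient: |∂P/∂n| = 600 Pa / 293000 m = 2.05×10⁻³ Pa/m
Geostrophic speed: V_g = |∂P/∂n|/(fρ) = 2.05×10⁻³/(4.75×10⁻⁵ × 1.03) = 41.9 m/s
Around a low, centrifugal force acts outward with Coriolis, so pressure-gradient force balances both:
(1/ρ)|∂P/∂n| = fV + V²/R  →  V² + fR·V − fR·V_g = 0
With fR = 4.75×10⁻⁵ × 278×10³ m = 13.2 m/s:
V = [−fR + √((fR)² + 4 fR V_g)]/2 = [−13.2 + √(13.2² + 4×13.2×41.9)]/2 = 17.8 m/s
Subgeostrophic (V < V_g = 41.9 m/s), as expected around a low.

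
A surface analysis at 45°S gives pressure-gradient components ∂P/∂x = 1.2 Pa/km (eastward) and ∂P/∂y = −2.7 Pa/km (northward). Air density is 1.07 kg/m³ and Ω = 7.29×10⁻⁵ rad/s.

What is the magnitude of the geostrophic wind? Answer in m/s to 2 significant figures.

Coriolis parameter at 45°S:
f = 2Ω sin φ = 2 × 7.29×10⁻⁵ × sin 45° = 1.03×10⁻⁴ s⁻¹
In the Southern Hemisphere f is negative: f = −1.03×10⁻⁴ s⁻¹.
Component geostrophic relations (x east, y north):
u_g = −(1/(fρ)) ∂P/∂y,  v_g = (1/(fρ)) ∂P/∂x
u_g = −(−2.7×10⁻³)/(−1.03×10⁻⁴ × 1.07) = −24.5 m/s;  v_g = (1.2×10⁻³)/(−1.03×10⁻⁴ × 1.07) = −10.9 m/s
|V_g| = √(u_g² + v_g²) = 26.8 m/s

27 m/s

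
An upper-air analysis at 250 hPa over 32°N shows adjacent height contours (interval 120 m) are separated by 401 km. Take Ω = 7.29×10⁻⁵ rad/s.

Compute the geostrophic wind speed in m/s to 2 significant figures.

Coriolis parameter at 32°N:
f = 2Ω sin φ = 2 × 7.29×10⁻⁵ × sin 32° = 7.73×10⁻⁵ s⁻¹
Height gradient: |∂Z/∂n| = 120 m / 401000 m = 2.99×10⁻⁴
On a pressure surface, geostrophic balance gives V_g = (g/f)|∂Z/∂n|:
V_g = 9.81 × 2.99×10⁻⁴ / 7.73×10⁻⁵ = 38.0 m/s

38 m/s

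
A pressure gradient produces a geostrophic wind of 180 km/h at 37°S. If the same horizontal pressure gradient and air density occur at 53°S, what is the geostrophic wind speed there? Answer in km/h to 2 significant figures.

140 km/h

With the same pressure gradient and density, V_g ∝ 1/f ∝ 1/sin φ.
V₂ = V₁ · sin φ₁ / sin φ₂ = 180 × sin 37° / sin 53°
V₂ = 180 × 0.6018/0.7986 = 140 km/h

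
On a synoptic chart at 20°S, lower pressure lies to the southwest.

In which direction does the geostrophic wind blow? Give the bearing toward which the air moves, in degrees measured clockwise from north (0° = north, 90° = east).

135°

The pressure-gradient force points toward the southwest (bearing 225°).
Geostrophic balance: in the Southern Hemisphere the Coriolis force deflects motion to the left, so the geostrophic wind blows 90° to the left of the pressure-gradient force (low pressure on the right).
Rotating 225° by 90° counterclockwise gives 135° — the wind blows toward the southeast.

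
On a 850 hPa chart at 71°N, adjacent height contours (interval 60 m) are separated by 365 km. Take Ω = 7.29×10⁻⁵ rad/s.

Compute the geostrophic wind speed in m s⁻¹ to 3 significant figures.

11.7 m s⁻¹

Coriolis parameter at 71°N:
f = 2Ω sin φ = 2 × 7.29×10⁻⁵ × sin 71° = 1.38×10⁻⁴ s⁻¹
Height gradient: |∂Z/∂n| = 60 m / 365000 m = 1.64×10⁻⁴
On a pressure surface, geostrophic balance gives V_g = (g/f)|∂Z/∂n|:
V_g = 9.81 × 1.64×10⁻⁴ / 1.38×10⁻⁴ = 11.7 m/s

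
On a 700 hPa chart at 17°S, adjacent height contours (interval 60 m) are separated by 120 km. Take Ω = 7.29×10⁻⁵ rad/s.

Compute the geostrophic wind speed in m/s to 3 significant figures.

Coriolis parameter at 17°S:
f = 2Ω sin φ = 2 × 7.29×10⁻⁵ × sin 17° = 4.26×10⁻⁵ s⁻¹
Height gradient: |∂Z/∂n| = 60 m / 120000 m = 5.00×10⁻⁴
On a pressure surface, geostrophic balance gives V_g = (g/f)|∂Z/∂n|:
V_g = 9.81 × 5.00×10⁻⁴ / 4.26×10⁻⁵ = 115 m/s

115 m/s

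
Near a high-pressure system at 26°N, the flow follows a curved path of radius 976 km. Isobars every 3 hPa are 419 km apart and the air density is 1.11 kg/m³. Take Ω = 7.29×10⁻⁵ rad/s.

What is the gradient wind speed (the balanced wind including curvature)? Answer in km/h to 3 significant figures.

Coriolis parameter at 26°N:
f = 2Ω sin φ = 2 × 7.29×10⁻⁵ × sin 26° = 6.39×10⁻⁵ s⁻¹
Pressure gradient: |∂P/∂n| = 300 Pa / 419000 m = 7.16×10⁻⁴ Pa/m
Geostrophic speed: V_g = |∂P/∂n|/(fρ) = 7.16×10⁻⁴/(6.39×10⁻⁵ × 1.11) = 10.1 m/s
Around a high, pressure-gradient force acts outward with centrifugal, so Coriolis balances both:
fV = (1/ρ)|∂P/∂n| + V²/R  →  V² − fR·V + fR·V_g = 0
With fR = 6.39×10⁻⁵ × 976×10³ m = 62.4 m/s:
V = [fR − √((fR)² − 4 fR V_g)]/2 = [62.4 − √(62.4² − 4×62.4×10.1)]/2 = 12.7 m/s
Supergeostrophic (V > V_g = 10.1 m/s), as expected around a high.
Converting: 12.7 m/s × 3.6 = 45.6 km/h

45.6 km/h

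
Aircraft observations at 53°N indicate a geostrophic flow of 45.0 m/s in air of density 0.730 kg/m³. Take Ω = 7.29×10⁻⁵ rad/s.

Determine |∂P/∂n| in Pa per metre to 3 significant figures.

Coriolis parameter at 53°N:
f = 2Ω sin φ = 2 × 7.29×10⁻⁵ × sin 53° = 1.16×10⁻⁴ s⁻¹
Geostrophic balance rearranged: |∂P/∂n| = f ρ V_g
|∂P/∂n| = 1.16×10⁻⁴ × 0.730 × 45.0 = 3.83×10⁻³ Pa/m

3.83×10⁻³ Pa/m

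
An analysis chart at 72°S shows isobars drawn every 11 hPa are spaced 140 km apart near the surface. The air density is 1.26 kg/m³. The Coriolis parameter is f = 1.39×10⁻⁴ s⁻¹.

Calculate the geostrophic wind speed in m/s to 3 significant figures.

44.9 m/s

Pressure gradient: |∂P/∂n| = 1100 Pa / 140000 m = 7.86×10⁻³ Pa/m
Geostrophic balance (pressure-gradient force = Coriolis force):
V_g = (1/(fρ)) |∂P/∂n| = 7.86×10⁻³ / (1.39×10⁻⁴ × 1.26) = 44.9 m/s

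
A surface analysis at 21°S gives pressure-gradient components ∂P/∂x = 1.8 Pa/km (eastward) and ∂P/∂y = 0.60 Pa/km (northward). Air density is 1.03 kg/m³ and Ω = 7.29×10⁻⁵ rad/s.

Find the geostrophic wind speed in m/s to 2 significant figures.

35 m/s

Coriolis parameter at 21°S:
f = 2Ω sin φ = 2 × 7.29×10⁻⁵ × sin 21° = 5.23×10⁻⁵ s⁻¹
In the Southern Hemisphere f is negative: f = −5.23×10⁻⁵ s⁻¹.
Component geostrophic relations (x east, y north):
u_g = −(1/(fρ)) ∂P/∂y,  v_g = (1/(fρ)) ∂P/∂x
u_g = −(0.60×10⁻³)/(−5.23×10⁻⁵ × 1.03) = 11.1 m/s;  v_g = (1.8×10⁻³)/(−5.23×10⁻⁵ × 1.03) = −33.4 m/s
|V_g| = √(u_g² + v_g²) = 35.3 m/s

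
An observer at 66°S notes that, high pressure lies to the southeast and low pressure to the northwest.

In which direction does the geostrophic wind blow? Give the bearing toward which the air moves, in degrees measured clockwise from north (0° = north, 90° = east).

The pressure-gradient force points toward the northwest (bearing 315°).
Geostrophic balance: in the Southern Hemisphere the Coriolis force deflects motion to the left, so the geostrophic wind blows 90° to the left of the pressure-gradient force (low pressure on the right).
Rotating 315° by 90° counterclockwise gives 225° — the wind blows toward the southwest.

225°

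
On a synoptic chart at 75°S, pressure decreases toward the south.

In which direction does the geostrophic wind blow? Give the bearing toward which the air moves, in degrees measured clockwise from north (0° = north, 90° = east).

The pressure-gradient force points toward the south (bearing 180°).
Geostrophic balance: in the Southern Hemisphere the Coriolis force deflects motion to the left, so the geostrophic wind blows 90° to the left of the pressure-gradient force (low pressure on the right).
Rotating 180° by 90° counterclockwise gives 090° — the wind blows toward the east.

090°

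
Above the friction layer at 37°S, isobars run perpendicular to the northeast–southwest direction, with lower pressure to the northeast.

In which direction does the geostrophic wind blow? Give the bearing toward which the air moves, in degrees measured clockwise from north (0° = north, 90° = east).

The pressure-gradient force points toward the northeast (bearing 045°).
Geostrophic balance: in the Southern Hemisphere the Coriolis force deflects motion to the left, so the geostrophic wind blows 90° to the left of the pressure-gradient force (low pressure on the right).
Rotating 045° by 90° counterclockwise gives 315° — the wind blows toward the northwest.

315°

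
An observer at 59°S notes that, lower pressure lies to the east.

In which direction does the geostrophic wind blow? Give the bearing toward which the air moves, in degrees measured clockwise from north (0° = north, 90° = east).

The pressure-gradient force points toward the east (bearing 090°).
Geostrophic balance: in the Southern Hemisphere the Coriolis force deflects motion to the left, so the geostrophic wind blows 90° to the left of the pressure-gradient force (low pressure on the right).
Rotating 090° by 90° counterclockwise gives 000° — the wind blows toward the north.

000°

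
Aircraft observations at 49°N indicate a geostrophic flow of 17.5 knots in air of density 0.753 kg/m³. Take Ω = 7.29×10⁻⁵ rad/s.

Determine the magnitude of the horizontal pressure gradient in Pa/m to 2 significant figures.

Coriolis parameter at 49°N:
f = 2Ω sin φ = 2 × 7.29×10⁻⁵ × sin 49° = 1.10×10⁻⁴ s⁻¹
Wind speed in SI: 17.5 knots = 9.00 m/s
Geostrophic balance rearranged: |∂P/∂n| = f ρ V_g
|∂P/∂n| = 1.10×10⁻⁴ × 0.753 × 9.00 = 7.46×10⁻⁴ Pa/m

7.5×10⁻⁴ Pa/m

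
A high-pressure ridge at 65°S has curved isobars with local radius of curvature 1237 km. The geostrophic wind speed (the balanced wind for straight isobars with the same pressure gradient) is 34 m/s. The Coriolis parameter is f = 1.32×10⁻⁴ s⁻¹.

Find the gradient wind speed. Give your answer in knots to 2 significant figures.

94 knots

Around a high, pressure-gradient force acts outward with centrifugal, so Coriolis balances both:
fV = (1/ρ)|∂P/∂n| + V²/R  →  V² − fR·V + fR·V_g = 0
With fR = 1.32×10⁻⁴ × 1237×10³ m = 163 m/s:
V = [fR − √((fR)² − 4 fR V_g)]/2 = [163 − √(163² − 4×163×34)]/2 = 48.3 m/s
Supergeostrophic (V > V_g = 34 m/s), as expected around a high.
Converting: 48.3 m/s × 1.944 = 94 knots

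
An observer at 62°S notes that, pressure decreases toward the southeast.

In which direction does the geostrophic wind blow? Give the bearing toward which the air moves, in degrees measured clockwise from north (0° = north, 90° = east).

The pressure-gradient force points toward the southeast (bearing 135°).
Geostrophic balance: in the Southern Hemisphere the Coriolis force deflects motion to the left, so the geostrophic wind blows 90° to the left of the pressure-gradient force (low pressure on the right).
Rotating 135° by 90° counterclockwise gives 045° — the wind blows toward the northeast.

045°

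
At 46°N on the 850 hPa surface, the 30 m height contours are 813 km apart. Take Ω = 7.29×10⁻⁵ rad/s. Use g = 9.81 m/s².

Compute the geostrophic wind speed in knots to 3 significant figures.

6.71 knots

Coriolis parameter at 46°N:
f = 2Ω sin φ = 2 × 7.29×10⁻⁵ × sin 46° = 1.05×10⁻⁴ s⁻¹
Height gradient: |∂Z/∂n| = 30 m / 813000 m = 3.69×10⁻⁵
On a pressure surface, geostrophic balance gives V_g = (g/f)|∂Z/∂n|:
V_g = 9.81 × 3.69×10⁻⁵ / 1.05×10⁻⁴ = 3.45 m/s
Converting: 3.45 m/s × 1.944 = 6.71 knots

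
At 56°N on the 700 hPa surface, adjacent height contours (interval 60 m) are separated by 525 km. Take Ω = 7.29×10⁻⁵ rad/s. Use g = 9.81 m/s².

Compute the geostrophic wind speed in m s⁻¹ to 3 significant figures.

9.28 m s⁻¹

Coriolis parameter at 56°N:
f = 2Ω sin φ = 2 × 7.29×10⁻⁵ × sin 56° = 1.21×10⁻⁴ s⁻¹
Height gradient: |∂Z/∂n| = 60 m / 525000 m = 1.14×10⁻⁴
On a pressure surface, geostrophic balance gives V_g = (g/f)|∂Z/∂n|:
V_g = 9.81 × 1.14×10⁻⁴ / 1.21×10⁻⁴ = 9.28 m/s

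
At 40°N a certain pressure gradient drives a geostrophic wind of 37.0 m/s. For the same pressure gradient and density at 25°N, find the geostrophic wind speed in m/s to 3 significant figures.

With the same pressure gradient and density, V_g ∝ 1/f ∝ 1/sin φ.
V₂ = V₁ · sin φ₁ / sin φ₂ = 37.0 × sin 40° / sin 25°
V₂ = 37.0 × 0.6428/0.4226 = 56.3 m/s

56.3 m/s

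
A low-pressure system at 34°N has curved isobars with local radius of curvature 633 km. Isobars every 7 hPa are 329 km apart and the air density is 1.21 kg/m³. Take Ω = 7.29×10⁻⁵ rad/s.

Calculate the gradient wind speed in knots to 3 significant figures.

Coriolis parameter at 34°N:
f = 2Ω sin φ = 2 × 7.29×10⁻⁵ × sin 34° = 8.15×10⁻⁵ s⁻¹
Pressure gradient: |∂P/∂n| = 700 Pa / 329000 m = 2.13×10⁻³ Pa/m
Geostrophic speed: V_g = |∂P/∂n|/(fρ) = 2.13×10⁻³/(8.15×10⁻⁵ × 1.21) = 21.6 m/s
Around a low, centrifugal force acts outward with Coriolis, so pressure-gradient force balances both:
(1/ρ)|∂P/∂n| = fV + V²/R  →  V² + fR·V − fR·V_g = 0
With fR = 8.15×10⁻⁵ × 633×10³ m = 51.6 m/s:
V = [−fR + √((fR)² + 4 fR V_g)]/2 = [−51.6 + √(51.6² + 4×51.6×21.6)]/2 = 16.4 m/s
Subgeostrophic (V < V_g = 21.6 m/s), as expected around a low.
Converting: 16.4 m/s × 1.944 = 31.8 knots

31.8 knots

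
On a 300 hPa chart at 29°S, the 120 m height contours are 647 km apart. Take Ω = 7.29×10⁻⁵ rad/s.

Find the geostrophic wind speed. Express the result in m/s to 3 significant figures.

Coriolis parameter at 29°S:
f = 2Ω sin φ = 2 × 7.29×10⁻⁵ × sin 29° = 7.07×10⁻⁵ s⁻¹
Height gradient: |∂Z/∂n| = 120 m / 647000 m = 1.85×10⁻⁴
On a pressure surface, geostrophic balance gives V_g = (g/f)|∂Z/∂n|:
V_g = 9.81 × 1.85×10⁻⁴ / 7.07×10⁻⁵ = 25.7 m/s

25.7 m/s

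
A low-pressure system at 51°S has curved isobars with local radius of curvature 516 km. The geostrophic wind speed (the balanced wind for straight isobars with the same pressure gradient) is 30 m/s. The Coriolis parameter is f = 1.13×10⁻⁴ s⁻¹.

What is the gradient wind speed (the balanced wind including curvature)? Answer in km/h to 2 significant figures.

79 km/h

Around a low, centrifugal force acts outward with Coriolis, so pressure-gradient force balances both:
(1/ρ)|∂P/∂n| = fV + V²/R  →  V² + fR·V − fR·V_g = 0
With fR = 1.13×10⁻⁴ × 516×10³ m = 58.3 m/s:
V = [−fR + √((fR)² + 4 fR V_g)]/2 = [−58.3 + √(58.3² + 4×58.3×30)]/2 = 21.8 m/s
Subgeostrophic (V < V_g = 30 m/s), as expected around a low.
Converting: 21.8 m/s × 3.6 = 79 km/h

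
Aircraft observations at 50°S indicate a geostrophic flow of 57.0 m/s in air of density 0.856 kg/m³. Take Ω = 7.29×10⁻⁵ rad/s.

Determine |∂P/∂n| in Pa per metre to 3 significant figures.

Coriolis parameter at 50°S:
f = 2Ω sin φ = 2 × 7.29×10⁻⁵ × sin 50° = 1.12×10⁻⁴ s⁻¹
Geostrophic balance rearranged: |∂P/∂n| = f ρ V_g
|∂P/∂n| = 1.12×10⁻⁴ × 0.856 × 57.0 = 5.45×10⁻³ Pa/m

5.45×10⁻³ Pa/m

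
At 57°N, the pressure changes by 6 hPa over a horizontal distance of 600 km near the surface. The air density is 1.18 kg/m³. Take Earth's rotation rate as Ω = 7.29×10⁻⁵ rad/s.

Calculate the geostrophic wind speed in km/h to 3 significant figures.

25.0 km/h

Coriolis parameter at 57°N:
f = 2Ω sin φ = 2 × 7.29×10⁻⁵ × sin 57° = 1.22×10⁻⁴ s⁻¹
Pressure gradient: |∂P/∂n| = 600 Pa / 600000 m = 1.00×10⁻³ Pa/m
Geostrophic balance (pressure-gradient force = Coriolis force):
V_g = (1/(fρ)) |∂P/∂n| = 1.00×10⁻³ / (1.22×10⁻⁴ × 1.18) = 6.93 m/s
Converting: 6.93 m/s × 3.6 = 25.0 km/h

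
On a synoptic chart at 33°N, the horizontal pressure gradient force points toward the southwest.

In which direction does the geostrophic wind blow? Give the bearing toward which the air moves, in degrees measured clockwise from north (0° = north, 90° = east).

The pressure-gradient force points toward the southwest (bearing 225°).
Geostrophic balance: in the Northern Hemisphere the Coriolis force deflects motion to the right, so the geostrophic wind blows 90° to the right of the pressure-gradient force (low pressure on the left).
Rotating 225° by 90° clockwise gives 315° — the wind blows toward the northwest.

315°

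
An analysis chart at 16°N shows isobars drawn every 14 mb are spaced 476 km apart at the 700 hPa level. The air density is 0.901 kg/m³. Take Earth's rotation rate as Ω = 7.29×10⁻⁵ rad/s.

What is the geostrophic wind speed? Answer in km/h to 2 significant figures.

290 km/h

Coriolis parameter at 16°N:
f = 2Ω sin φ = 2 × 7.29×10⁻⁵ × sin 16° = 4.02×10⁻⁵ s⁻¹
Pressure gradient: |∂P/∂n| = 1400 Pa / 476000 m = 2.94×10⁻³ Pa/m
Geostrophic balance (pressure-gradient force = Coriolis force):
V_g = (1/(fρ)) |∂P/∂n| = 2.94×10⁻³ / (4.02×10⁻⁵ × 0.901) = 81.2 m/s
Converting: 81.2 m/s × 3.6 = 290 km/h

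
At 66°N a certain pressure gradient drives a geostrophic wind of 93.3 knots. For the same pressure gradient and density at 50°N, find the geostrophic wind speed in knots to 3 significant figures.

With the same pressure gradient and density, V_g ∝ 1/f ∝ 1/sin φ.
V₂ = V₁ · sin φ₁ / sin φ₂ = 93.3 × sin 66° / sin 50°
V₂ = 93.3 × 0.9135/0.7660 = 111 knots

111 knots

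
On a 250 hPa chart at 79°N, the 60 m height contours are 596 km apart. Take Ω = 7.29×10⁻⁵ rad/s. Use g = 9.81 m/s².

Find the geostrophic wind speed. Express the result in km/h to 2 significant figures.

25 km/h

Coriolis parameter at 79°N:
f = 2Ω sin φ = 2 × 7.29×10⁻⁵ × sin 79° = 1.43×10⁻⁴ s⁻¹
Height gradient: |∂Z/∂n| = 60 m / 596000 m = 1.01×10⁻⁴
On a pressure surface, geostrophic balance gives V_g = (g/f)|∂Z/∂n|:
V_g = 9.81 × 1.01×10⁻⁴ / 1.43×10⁻⁴ = 6.90 m/s
Converting: 6.90 m/s × 3.6 = 25 km/h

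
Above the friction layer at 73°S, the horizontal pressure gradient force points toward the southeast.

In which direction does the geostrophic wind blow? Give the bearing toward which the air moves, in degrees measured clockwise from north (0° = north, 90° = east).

The pressure-gradient force points toward the southeast (bearing 135°).
Geostrophic balance: in the Southern Hemisphere the Coriolis force deflects motion to the left, so the geostrophic wind blows 90° to the left of the pressure-gradient force (low pressure on the right).
Rotating 135° by 90° counterclockwise gives 045° — the wind blows toward the northeast.

045°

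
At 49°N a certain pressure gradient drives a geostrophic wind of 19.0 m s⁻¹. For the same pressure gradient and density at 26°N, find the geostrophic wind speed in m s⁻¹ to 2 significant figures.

With the same pressure gradient and density, V_g ∝ 1/f ∝ 1/sin φ.
V₂ = V₁ · sin φ₁ / sin φ₂ = 19.0 × sin 49° / sin 26°
V₂ = 19.0 × 0.7547/0.4384 = 33 m s⁻¹

33 m s⁻¹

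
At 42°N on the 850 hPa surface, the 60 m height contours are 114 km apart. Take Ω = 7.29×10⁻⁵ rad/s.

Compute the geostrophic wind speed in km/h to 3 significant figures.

191 km/h

Coriolis parameter at 42°N:
f = 2Ω sin φ = 2 × 7.29×10⁻⁵ × sin 42° = 9.76×10⁻⁵ s⁻¹
Height gradient: |∂Z/∂n| = 60 m / 114000 m = 5.26×10⁻⁴
On a pressure surface, geostrophic balance gives V_g = (g/f)|∂Z/∂n|:
V_g = 9.81 × 5.26×10⁻⁴ / 9.76×10⁻⁵ = 52.9 m/s
Converting: 52.9 m/s × 3.6 = 191 km/h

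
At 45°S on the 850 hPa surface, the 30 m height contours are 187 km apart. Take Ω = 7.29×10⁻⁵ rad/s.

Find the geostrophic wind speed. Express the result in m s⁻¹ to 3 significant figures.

15.3 m s⁻¹

Coriolis parameter at 45°S:
f = 2Ω sin φ = 2 × 7.29×10⁻⁵ × sin 45° = 1.03×10⁻⁴ s⁻¹
Height gradient: |∂Z/∂n| = 30 m / 187000 m = 1.60×10⁻⁴
On a pressure surface, geostrophic balance gives V_g = (g/f)|∂Z/∂n|:
V_g = 9.81 × 1.60×10⁻⁴ / 1.03×10⁻⁴ = 15.3 m/s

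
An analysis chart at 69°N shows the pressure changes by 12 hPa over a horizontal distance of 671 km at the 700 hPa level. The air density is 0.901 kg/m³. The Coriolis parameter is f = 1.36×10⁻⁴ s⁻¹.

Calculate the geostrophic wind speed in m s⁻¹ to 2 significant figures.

15 m s⁻¹

Pressure gradient: |∂P/∂n| = 1200 Pa / 671000 m = 1.79×10⁻³ Pa/m
Geostrophic balance (pressure-gradient force = Coriolis force):
V_g = (1/(fρ)) |∂P/∂n| = 1.79×10⁻³ / (1.36×10⁻⁴ × 0.901) = 14.6 m/s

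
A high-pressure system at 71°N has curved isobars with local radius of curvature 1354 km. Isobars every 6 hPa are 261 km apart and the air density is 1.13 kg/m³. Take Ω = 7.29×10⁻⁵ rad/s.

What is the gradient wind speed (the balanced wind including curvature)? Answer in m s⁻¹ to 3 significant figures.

16.2 m s⁻¹

Coriolis parameter at 71°N:
f = 2Ω sin φ = 2 × 7.29×10⁻⁵ × sin 71° = 1.38×10⁻⁴ s⁻¹
Pressure gradient: |∂P/∂n| = 600 Pa / 261000 m = 2.30×10⁻³ Pa/m
Geostrophic speed: V_g = |∂P/∂n|/(fρ) = 2.30×10⁻³/(1.38×10⁻⁴ × 1.13) = 14.8 m/s
Around a high, pressure-gradient force acts outward with centrifugal, so Coriolis balances both:
fV = (1/ρ)|∂P/∂n| + V²/R  →  V² − fR·V + fR·V_g = 0
With fR = 1.38×10⁻⁴ × 1354×10³ m = 187 m/s:
V = [fR − √((fR)² − 4 fR V_g)]/2 = [187 − √(187² − 4×187×14.8)]/2 = 16.2 m/s
Supergeostrophic (V > V_g = 14.8 m/s), as expected around a high.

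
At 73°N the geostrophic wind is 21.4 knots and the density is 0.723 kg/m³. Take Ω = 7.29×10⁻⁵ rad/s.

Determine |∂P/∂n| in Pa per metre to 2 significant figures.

1.1×10⁻³ Pa/m

Coriolis parameter at 73°N:
f = 2Ω sin φ = 2 × 7.29×10⁻⁵ × sin 73° = 1.39×10⁻⁴ s⁻¹
Wind speed in SI: 21.4 knots = 11.0 m/s
Geostrophic balance rearranged: |∂P/∂n| = f ρ V_g
|∂P/∂n| = 1.39×10⁻⁴ × 0.723 × 11.0 = 1.11×10⁻³ Pa/m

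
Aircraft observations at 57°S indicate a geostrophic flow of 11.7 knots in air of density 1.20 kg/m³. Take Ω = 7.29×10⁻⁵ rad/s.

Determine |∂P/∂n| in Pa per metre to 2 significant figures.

8.8×10⁻⁴ Pa/m

Coriolis parameter at 57°S:
f = 2Ω sin φ = 2 × 7.29×10⁻⁵ × sin 57° = 1.22×10⁻⁴ s⁻¹
Wind speed in SI: 11.7 knots = 6.02 m/s
Geostrophic balance rearranged: |∂P/∂n| = f ρ V_g
|∂P/∂n| = 1.22×10⁻⁴ × 1.20 × 6.02 = 8.83×10⁻⁴ Pa/m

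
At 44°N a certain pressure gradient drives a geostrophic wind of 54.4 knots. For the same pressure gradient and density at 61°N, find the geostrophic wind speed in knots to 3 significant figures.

With the same pressure gradient and density, V_g ∝ 1/f ∝ 1/sin φ.
V₂ = V₁ · sin φ₁ / sin φ₂ = 54.4 × sin 44° / sin 61°
V₂ = 54.4 × 0.6947/0.8746 = 43.2 knots

43.2 knots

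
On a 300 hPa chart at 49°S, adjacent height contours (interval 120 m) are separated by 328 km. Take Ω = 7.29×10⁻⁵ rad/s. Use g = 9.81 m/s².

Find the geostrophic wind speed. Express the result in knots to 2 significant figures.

Coriolis parameter at 49°S:
f = 2Ω sin φ = 2 × 7.29×10⁻⁵ × sin 49° = 1.10×10⁻⁴ s⁻¹
Height gradient: |∂Z/∂n| = 120 m / 328000 m = 3.66×10⁻⁴
On a pressure surface, geostrophic balance gives V_g = (g/f)|∂Z/∂n|:
V_g = 9.81 × 3.66×10⁻⁴ / 1.10×10⁻⁴ = 32.6 m/s
Converting: 32.6 m/s × 1.944 = 63 knots

63 knots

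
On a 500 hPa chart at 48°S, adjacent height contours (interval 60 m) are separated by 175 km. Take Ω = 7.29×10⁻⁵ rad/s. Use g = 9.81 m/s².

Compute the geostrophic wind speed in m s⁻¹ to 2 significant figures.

Coriolis parameter at 48°S:
f = 2Ω sin φ = 2 × 7.29×10⁻⁵ × sin 48° = 1.08×10⁻⁴ s⁻¹
Height gradient: |∂Z/∂n| = 60 m / 175000 m = 3.43×10⁻⁴
On a pressure surface, geostrophic balance gives V_g = (g/f)|∂Z/∂n|:
V_g = 9.81 × 3.43×10⁻⁴ / 1.08×10⁻⁴ = 31.0 m/s

31 m s⁻¹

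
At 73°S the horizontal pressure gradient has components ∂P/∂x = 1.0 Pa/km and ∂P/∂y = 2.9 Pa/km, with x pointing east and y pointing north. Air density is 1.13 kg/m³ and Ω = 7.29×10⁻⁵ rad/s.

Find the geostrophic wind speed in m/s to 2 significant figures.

19 m/s

Coriolis parameter at 73°S:
f = 2Ω sin φ = 2 × 7.29×10⁻⁵ × sin 73° = 1.39×10⁻⁴ s⁻¹
In the Southern Hemisphere f is negative: f = −1.39×10⁻⁴ s⁻¹.
Component geostrophic relations (x east, y north):
u_g = −(1/(fρ)) ∂P/∂y,  v_g = (1/(fρ)) ∂P/∂x
u_g = −(2.9×10⁻³)/(−1.39×10⁻⁴ × 1.13) = 18.4 m/s;  v_g = (1.0×10⁻³)/(−1.39×10⁻⁴ × 1.13) = −6.35 m/s
|V_g| = √(u_g² + v_g²) = 19.5 m/s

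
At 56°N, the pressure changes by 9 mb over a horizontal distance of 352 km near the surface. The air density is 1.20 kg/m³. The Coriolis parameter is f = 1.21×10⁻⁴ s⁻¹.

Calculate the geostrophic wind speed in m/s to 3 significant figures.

Pressure gradient: |∂P/∂n| = 900 Pa / 352000 m = 2.56×10⁻³ Pa/m
Geostrophic balance (pressure-gradient force = Coriolis force):
V_g = (1/(fρ)) |∂P/∂n| = 2.56×10⁻³ / (1.21×10⁻⁴ × 1.20) = 17.6 m/s

17.6 m/s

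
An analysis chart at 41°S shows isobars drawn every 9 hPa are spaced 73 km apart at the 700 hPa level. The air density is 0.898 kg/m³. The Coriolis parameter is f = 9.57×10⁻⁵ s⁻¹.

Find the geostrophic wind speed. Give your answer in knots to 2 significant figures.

280 knots

Pressure gradient: |∂P/∂n| = 900 Pa / 73000 m = 1.23×10⁻² Pa/m
Geostrophic balance (pressure-gradient force = Coriolis force):
V_g = (1/(fρ)) |∂P/∂n| = 1.23×10⁻² / (9.57×10⁻⁵ × 0.898) = 143 m/s
Converting: 143 m/s × 1.944 = 280 knots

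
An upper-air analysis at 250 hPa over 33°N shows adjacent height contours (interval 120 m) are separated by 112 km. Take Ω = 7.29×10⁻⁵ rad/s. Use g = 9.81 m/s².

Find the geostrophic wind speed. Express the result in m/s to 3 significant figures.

Coriolis parameter at 33°N:
f = 2Ω sin φ = 2 × 7.29×10⁻⁵ × sin 33° = 7.94×10⁻⁵ s⁻¹
Height gradient: |∂Z/∂n| = 120 m / 112000 m = 1.07×10⁻³
On a pressure surface, geostrophic balance gives V_g = (g/f)|∂Z/∂n|:
V_g = 9.81 × 1.07×10⁻³ / 7.94×10⁻⁵ = 132 m/s

132 m/s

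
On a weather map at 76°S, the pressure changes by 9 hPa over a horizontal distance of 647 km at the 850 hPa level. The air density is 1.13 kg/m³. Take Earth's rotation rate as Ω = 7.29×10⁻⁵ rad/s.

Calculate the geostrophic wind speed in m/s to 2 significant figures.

8.7 m/s

Coriolis parameter at 76°S:
f = 2Ω sin φ = 2 × 7.29×10⁻⁵ × sin 76° = 1.41×10⁻⁴ s⁻¹
Pressure gradient: |∂P/∂n| = 900 Pa / 647000 m = 1.39×10⁻³ Pa/m
Geostrophic balance (pressure-gradient force = Coriolis force):
V_g = (1/(fρ)) |∂P/∂n| = 1.39×10⁻³ / (1.41×10⁻⁴ × 1.13) = 8.70 m/s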